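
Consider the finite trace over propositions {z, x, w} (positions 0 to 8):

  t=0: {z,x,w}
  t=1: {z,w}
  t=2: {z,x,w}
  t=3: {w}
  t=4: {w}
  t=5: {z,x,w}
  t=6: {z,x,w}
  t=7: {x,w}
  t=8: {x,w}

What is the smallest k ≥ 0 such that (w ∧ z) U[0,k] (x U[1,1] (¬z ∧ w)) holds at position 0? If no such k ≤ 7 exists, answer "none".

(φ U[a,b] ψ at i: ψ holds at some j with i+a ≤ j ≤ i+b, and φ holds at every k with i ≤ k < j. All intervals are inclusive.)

Need earliest j ≥ 0 with (x U[1,1] (¬z ∧ w)), and (w ∧ z) at every k in [0,j-1].
  j=0: rhs fails.
  j=1: rhs fails.
  j=2: rhs holds; lhs holds on [0,1]. k = 2.

2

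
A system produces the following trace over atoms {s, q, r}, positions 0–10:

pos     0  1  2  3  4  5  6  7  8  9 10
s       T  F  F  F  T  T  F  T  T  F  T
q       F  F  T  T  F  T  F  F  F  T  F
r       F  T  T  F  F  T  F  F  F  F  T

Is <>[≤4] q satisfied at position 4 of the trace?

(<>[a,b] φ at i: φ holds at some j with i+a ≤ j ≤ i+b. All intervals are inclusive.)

Holds

Check q at each j in [4,8]:
  j=4: false
  j=5: true
  j=6: false
  j=7: false
  j=8: false
Found at j=5 → formula holds.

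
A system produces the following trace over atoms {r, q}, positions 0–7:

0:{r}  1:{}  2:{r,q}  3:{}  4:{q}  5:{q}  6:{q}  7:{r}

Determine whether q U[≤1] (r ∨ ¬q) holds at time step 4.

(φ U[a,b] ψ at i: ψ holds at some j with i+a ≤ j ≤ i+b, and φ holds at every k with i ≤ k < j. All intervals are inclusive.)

False

Need some j in [4,5] with (r ∨ ¬q), and q at every k in [4,j-1].
  j=4: (r ∨ ¬q) false.
  j=5: (r ∨ ¬q) false.
No j in the window works → until fails.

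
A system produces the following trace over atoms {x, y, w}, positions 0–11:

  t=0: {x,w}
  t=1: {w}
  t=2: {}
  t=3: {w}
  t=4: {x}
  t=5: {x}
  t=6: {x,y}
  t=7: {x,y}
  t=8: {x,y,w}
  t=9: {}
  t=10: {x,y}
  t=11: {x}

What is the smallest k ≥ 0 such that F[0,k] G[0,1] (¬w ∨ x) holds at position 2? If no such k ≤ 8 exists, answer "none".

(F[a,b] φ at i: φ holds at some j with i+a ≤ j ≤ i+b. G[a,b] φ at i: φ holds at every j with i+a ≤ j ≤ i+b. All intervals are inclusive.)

Scan j = 2,3,… for G[0,1] (¬w ∨ x):
  j=2: fails
  j=3: fails
  j=4: holds
First hit at j=4, so smallest k = 4-2 = 2.

2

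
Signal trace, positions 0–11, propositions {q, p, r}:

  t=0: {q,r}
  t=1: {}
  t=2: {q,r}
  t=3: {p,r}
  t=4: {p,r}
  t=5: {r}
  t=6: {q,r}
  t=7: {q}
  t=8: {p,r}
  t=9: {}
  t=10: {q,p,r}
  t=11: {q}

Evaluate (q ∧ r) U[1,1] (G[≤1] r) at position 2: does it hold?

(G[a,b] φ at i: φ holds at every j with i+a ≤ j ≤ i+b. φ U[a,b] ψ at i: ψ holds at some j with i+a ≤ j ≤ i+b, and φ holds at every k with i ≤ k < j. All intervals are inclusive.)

Need some j in [3,3] with G[≤1] r, and (q ∧ r) at every k in [2,j-1].
  j=3: G[≤1] r holds; (q ∧ r) holds at every k in [2,2] → satisfied.

Yes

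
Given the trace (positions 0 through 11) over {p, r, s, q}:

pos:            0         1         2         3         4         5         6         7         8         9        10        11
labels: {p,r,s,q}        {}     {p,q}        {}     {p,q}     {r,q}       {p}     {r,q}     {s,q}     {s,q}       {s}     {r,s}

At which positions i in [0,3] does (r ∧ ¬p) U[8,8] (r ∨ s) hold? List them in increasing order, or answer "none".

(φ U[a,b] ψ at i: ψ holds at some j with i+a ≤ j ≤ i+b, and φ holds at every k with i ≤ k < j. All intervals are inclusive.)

Evaluate at each i in [0,3]:
  i=0: ✗ (lhs fails at k=0 before rhs at j=8)
  i=1: ✗ (lhs fails at k=1 before rhs at j=9)
  i=2: ✗ (lhs fails at k=2 before rhs at j=10)
  i=3: ✗ (lhs fails at k=3 before rhs at j=11)

none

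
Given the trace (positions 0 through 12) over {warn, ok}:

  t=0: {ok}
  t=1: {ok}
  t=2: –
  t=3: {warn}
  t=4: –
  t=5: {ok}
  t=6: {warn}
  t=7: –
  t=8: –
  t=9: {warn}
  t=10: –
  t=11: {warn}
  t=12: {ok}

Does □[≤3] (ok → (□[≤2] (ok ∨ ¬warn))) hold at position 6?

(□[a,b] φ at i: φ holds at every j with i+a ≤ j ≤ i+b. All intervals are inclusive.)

Check (ok → (□[≤2] (ok ∨ ¬warn))) at every j in [6,9]:
  j=6: antecedent false → ✓
  j=7: antecedent false → ✓
  j=8: antecedent false → ✓
  j=9: antecedent false → ✓
All positions satisfy it → formula holds.

Holds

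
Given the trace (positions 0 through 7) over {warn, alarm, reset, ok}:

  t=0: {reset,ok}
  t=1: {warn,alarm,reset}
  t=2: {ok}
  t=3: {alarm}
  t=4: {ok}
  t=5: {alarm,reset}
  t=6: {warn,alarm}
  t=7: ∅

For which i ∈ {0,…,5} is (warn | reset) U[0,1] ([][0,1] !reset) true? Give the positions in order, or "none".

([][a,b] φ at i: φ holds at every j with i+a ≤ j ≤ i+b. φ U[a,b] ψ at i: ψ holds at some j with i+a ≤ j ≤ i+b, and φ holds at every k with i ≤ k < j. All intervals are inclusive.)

Evaluate at each i in [0,5]:
  i=0: ✗ (no rhs in [0,1])
  i=1: ✓ (rhs at j=2; lhs holds on [1,1])
  i=2: ✓ (rhs at j=2)
  i=3: ✓ (rhs at j=3)
  i=4: ✗ (no rhs in [4,5])
  i=5: ✓ (rhs at j=6; lhs holds on [5,5])

1, 2, 3, 5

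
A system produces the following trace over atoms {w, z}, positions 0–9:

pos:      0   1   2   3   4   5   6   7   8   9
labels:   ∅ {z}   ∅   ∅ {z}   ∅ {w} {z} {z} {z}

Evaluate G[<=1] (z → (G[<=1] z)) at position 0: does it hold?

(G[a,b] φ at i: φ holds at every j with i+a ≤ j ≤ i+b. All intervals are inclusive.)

No

Check (z → (G[<=1] z)) at every j in [0,1]:
  j=0: antecedent false → ✓
  j=1: antecedent true; consequent fails at 2 → ✗
Fails at j=1 → formula fails.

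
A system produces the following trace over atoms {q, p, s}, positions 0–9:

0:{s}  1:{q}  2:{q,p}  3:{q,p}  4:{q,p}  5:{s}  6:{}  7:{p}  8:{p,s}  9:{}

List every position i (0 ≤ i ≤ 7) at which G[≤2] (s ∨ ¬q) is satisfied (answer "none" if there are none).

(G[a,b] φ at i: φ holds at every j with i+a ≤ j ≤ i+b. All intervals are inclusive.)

5, 6, 7

Evaluate at each i in [0,7]:
  i=0: ✗ (fails at j=1)
  i=1: ✗ (fails at j=1)
  i=2: ✗ (fails at j=2)
  i=3: ✗ (fails at j=3)
  i=4: ✗ (fails at j=4)
  i=5: ✓ (all of [5,7])
  i=6: ✓ (all of [6,8])
  i=7: ✓ (all of [7,9])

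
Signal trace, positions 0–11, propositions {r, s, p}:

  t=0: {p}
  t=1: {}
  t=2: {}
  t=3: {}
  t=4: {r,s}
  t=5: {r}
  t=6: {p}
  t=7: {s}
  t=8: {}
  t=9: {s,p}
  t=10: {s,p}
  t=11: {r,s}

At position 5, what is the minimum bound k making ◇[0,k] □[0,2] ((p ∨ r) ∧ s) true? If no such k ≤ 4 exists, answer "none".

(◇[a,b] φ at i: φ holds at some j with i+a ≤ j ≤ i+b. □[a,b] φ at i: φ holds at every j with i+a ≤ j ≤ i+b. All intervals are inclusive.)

4

Scan j = 5,6,… for □[0,2] ((p ∨ r) ∧ s):
  j=5: fails
  j=6: fails
  j=7: fails
  j=8: fails
  j=9: holds
First hit at j=9, so smallest k = 9-5 = 4.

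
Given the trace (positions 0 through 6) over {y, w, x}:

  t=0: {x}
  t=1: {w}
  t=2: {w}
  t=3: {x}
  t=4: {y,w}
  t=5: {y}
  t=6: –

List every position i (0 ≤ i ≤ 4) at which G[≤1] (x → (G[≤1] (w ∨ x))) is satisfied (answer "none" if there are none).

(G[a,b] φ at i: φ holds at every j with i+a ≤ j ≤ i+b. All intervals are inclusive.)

Evaluate at each i in [0,4]:
  i=0: ✓ (all of [0,1])
  i=1: ✓ (all of [1,2])
  i=2: ✓ (all of [2,3])
  i=3: ✓ (all of [3,4])
  i=4: ✓ (all of [4,5])

0, 1, 2, 3, 4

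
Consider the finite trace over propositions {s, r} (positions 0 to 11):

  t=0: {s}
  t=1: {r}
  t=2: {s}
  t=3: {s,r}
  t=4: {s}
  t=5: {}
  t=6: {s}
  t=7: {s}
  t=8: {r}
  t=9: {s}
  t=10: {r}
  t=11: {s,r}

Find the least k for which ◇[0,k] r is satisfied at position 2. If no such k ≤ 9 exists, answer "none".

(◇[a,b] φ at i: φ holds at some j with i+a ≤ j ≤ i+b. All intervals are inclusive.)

Scan j = 2,3,… for r:
  j=2: fails
  j=3: holds
First hit at j=3, so smallest k = 3-2 = 1.

1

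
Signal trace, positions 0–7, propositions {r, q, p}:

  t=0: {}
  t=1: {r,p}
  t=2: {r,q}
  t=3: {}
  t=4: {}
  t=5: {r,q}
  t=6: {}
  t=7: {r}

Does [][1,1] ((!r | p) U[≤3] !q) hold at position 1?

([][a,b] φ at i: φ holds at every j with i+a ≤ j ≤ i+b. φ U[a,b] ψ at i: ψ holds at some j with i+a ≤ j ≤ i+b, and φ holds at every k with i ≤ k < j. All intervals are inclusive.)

No

Check ((!r | p) U[≤3] !q) at every j in [2,2]:
  j=2: fails
Fails at j=2 → formula fails.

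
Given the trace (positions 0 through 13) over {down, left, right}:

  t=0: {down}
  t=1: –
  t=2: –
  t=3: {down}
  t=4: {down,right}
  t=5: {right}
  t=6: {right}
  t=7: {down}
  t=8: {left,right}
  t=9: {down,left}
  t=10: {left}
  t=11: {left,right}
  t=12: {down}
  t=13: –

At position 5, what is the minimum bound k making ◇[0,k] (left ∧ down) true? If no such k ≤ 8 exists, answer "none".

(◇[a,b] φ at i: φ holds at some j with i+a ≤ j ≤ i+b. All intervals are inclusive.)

4

Scan j = 5,6,… for (left ∧ down):
  j=5: fails
  j=6: fails
  j=7: fails
  j=8: fails
  j=9: holds
First hit at j=9, so smallest k = 9-5 = 4.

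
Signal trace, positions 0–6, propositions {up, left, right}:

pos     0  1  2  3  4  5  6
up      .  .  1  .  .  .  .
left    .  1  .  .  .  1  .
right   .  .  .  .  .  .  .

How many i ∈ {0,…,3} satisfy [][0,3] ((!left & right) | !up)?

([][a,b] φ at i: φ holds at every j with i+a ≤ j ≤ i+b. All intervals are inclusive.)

Evaluate at each i in [0,3]:
  i=0: ✗ (fails at j=2)
  i=1: ✗ (fails at j=2)
  i=2: ✗ (fails at j=2)
  i=3: ✓ (all of [3,6])
Positions where it holds: {3} → 1.

1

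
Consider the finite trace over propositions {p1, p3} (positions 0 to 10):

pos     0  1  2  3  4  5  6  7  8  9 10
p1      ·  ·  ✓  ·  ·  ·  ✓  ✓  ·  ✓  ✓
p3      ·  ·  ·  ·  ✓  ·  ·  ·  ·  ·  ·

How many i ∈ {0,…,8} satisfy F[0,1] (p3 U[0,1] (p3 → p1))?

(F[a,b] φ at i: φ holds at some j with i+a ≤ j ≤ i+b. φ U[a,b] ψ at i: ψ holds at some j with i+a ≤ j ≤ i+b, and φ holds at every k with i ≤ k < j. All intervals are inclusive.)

Evaluate at each i in [0,8]:
  i=0: ✓ (witness j=0)
  i=1: ✓ (witness j=1)
  i=2: ✓ (witness j=2)
  i=3: ✓ (witness j=3)
  i=4: ✓ (witness j=4)
  i=5: ✓ (witness j=5)
  i=6: ✓ (witness j=6)
  i=7: ✓ (witness j=7)
  i=8: ✓ (witness j=8)
Positions where it holds: {0, 1, 2, 3, 4, 5, 6, 7, 8} → 9.

9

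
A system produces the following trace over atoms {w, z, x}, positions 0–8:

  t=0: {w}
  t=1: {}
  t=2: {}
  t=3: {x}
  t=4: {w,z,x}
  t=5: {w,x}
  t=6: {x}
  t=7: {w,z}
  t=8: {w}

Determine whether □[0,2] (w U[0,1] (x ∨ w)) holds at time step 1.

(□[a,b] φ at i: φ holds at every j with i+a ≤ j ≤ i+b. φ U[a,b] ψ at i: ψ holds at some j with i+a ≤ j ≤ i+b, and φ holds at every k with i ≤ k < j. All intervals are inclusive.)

No

Check (w U[0,1] (x ∨ w)) at every j in [1,3]:
  j=1: fails
  j=2: fails
  j=3: holds
Fails at j=1 → formula fails.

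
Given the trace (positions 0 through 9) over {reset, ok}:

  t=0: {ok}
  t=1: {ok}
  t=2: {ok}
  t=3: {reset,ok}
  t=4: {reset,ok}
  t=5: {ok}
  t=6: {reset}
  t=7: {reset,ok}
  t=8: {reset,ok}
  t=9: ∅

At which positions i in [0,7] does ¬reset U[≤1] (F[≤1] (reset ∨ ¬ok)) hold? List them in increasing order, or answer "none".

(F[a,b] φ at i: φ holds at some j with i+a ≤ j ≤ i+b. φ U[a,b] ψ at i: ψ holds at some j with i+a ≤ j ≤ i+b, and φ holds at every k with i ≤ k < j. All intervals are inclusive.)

Evaluate at each i in [0,7]:
  i=0: ✗ (no rhs in [0,1])
  i=1: ✓ (rhs at j=2; lhs holds on [1,1])
  i=2: ✓ (rhs at j=2)
  i=3: ✓ (rhs at j=3)
  i=4: ✓ (rhs at j=4)
  i=5: ✓ (rhs at j=5)
  i=6: ✓ (rhs at j=6)
  i=7: ✓ (rhs at j=7)

1, 2, 3, 4, 5, 6, 7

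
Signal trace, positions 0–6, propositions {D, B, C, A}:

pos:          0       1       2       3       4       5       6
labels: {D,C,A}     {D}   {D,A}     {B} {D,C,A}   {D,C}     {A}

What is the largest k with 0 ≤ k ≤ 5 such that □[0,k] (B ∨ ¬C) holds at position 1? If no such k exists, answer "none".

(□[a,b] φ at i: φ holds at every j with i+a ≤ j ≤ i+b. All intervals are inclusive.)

2

(B ∨ ¬C) must hold from j=1 onward; find where it first fails.
  j=1: holds
  j=2: holds
  j=3: holds
  j=4: fails
Holds on [1,3], so largest k = 2.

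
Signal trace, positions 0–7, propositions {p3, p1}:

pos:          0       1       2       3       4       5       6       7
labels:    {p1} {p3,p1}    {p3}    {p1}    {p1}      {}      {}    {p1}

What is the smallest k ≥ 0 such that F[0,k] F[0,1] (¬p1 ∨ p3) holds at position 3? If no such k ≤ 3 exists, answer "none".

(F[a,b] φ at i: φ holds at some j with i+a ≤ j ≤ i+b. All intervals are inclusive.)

1

Scan j = 3,4,… for F[0,1] (¬p1 ∨ p3):
  j=3: fails
  j=4: holds
First hit at j=4, so smallest k = 4-3 = 1.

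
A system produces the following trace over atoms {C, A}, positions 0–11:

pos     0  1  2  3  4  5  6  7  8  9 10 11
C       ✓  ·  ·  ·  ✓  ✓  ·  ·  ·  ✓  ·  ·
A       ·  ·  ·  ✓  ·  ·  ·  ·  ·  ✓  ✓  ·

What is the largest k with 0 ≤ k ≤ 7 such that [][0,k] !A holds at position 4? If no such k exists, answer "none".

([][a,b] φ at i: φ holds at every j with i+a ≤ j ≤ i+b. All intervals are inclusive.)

!A must hold from j=4 onward; find where it first fails.
  j=4: holds
  j=5: holds
  j=6: holds
  j=7: holds
  j=8: holds
  j=9: fails
Holds on [4,8], so largest k = 4.

4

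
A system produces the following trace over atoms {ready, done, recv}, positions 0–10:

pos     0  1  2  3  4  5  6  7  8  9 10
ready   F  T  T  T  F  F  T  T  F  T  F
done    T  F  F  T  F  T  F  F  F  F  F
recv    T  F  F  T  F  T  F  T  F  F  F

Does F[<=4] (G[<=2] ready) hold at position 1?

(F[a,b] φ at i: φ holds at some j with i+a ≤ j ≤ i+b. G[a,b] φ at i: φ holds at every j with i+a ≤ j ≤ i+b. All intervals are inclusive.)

Check G[<=2] ready at each j in [1,5]:
  j=1: holds on [1,3]
  j=2: fails at 4
  j=3: fails at 4
  j=4: fails at 4
  j=5: fails at 5
Found at j=1 → formula holds.

True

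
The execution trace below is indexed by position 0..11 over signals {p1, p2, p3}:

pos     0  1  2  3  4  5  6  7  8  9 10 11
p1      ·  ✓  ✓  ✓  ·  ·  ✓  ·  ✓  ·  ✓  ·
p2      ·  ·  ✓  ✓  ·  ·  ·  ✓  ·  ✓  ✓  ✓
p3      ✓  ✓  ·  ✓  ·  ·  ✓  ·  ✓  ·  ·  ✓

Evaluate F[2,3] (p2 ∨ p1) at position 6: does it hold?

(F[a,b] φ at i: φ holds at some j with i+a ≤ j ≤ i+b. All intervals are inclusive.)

True

Check (p2 ∨ p1) at each j in [8,9]:
  j=8: true
  j=9: true
Found at j=8 → formula holds.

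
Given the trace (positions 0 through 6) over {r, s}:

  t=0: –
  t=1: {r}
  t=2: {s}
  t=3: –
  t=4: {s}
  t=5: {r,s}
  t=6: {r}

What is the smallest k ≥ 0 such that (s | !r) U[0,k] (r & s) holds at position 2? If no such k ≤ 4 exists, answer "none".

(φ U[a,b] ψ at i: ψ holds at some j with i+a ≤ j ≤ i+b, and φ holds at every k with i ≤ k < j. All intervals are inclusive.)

3

Need earliest j ≥ 2 with (r & s), and (s | !r) at every k in [2,j-1].
  j=2: rhs fails.
  j=3: rhs fails.
  j=4: rhs fails.
  j=5: rhs holds; lhs holds on [2,4]. k = 3.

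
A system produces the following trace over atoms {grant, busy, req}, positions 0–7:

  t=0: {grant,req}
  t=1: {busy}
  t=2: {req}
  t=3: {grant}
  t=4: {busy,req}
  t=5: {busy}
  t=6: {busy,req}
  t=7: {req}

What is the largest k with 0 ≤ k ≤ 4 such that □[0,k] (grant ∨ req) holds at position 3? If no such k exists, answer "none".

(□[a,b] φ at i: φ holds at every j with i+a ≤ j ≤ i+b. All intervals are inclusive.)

1

(grant ∨ req) must hold from j=3 onward; find where it first fails.
  j=3: holds
  j=4: holds
  j=5: fails
Holds on [3,4], so largest k = 1.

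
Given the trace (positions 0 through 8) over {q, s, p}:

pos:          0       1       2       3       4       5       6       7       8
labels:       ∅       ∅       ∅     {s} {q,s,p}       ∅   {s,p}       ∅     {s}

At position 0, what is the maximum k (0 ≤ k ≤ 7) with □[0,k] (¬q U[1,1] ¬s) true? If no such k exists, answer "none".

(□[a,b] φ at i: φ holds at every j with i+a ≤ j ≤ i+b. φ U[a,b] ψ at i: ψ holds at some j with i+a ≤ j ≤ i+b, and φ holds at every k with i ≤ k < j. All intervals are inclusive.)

1

(¬q U[1,1] ¬s) must hold from j=0 onward; find where it first fails.
  j=0: holds
  j=1: holds
  j=2: fails
Holds on [0,1], so largest k = 1.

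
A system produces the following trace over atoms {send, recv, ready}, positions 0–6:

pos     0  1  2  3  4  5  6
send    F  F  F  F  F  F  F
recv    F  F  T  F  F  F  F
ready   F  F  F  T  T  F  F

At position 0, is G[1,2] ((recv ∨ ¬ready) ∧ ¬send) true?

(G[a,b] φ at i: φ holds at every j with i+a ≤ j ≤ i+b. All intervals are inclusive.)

Check ((recv ∨ ¬ready) ∧ ¬send) at every j in [1,2]:
  j=1: true
  j=2: true
All positions satisfy it → formula holds.

True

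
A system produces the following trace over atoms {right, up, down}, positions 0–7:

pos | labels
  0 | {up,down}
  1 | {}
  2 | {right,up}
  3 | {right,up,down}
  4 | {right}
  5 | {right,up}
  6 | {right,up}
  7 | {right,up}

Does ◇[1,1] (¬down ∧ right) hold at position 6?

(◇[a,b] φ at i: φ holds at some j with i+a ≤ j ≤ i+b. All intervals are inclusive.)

Check (¬down ∧ right) at each j in [7,7]:
  j=7: true
Found at j=7 → formula holds.

Yes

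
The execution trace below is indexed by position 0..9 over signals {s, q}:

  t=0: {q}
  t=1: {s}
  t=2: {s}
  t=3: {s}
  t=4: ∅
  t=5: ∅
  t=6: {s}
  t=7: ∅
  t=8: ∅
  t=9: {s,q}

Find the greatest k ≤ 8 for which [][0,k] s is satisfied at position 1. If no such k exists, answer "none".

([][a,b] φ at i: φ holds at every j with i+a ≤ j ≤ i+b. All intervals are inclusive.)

2

s must hold from j=1 onward; find where it first fails.
  j=1: holds
  j=2: holds
  j=3: holds
  j=4: fails
Holds on [1,3], so largest k = 2.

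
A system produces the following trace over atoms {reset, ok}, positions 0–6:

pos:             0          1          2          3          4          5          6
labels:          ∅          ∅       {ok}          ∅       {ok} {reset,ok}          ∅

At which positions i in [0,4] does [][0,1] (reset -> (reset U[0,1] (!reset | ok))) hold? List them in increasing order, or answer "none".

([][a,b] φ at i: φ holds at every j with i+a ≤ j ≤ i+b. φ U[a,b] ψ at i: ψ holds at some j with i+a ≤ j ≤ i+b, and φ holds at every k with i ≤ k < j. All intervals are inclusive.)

Evaluate at each i in [0,4]:
  i=0: ✓ (all of [0,1])
  i=1: ✓ (all of [1,2])
  i=2: ✓ (all of [2,3])
  i=3: ✓ (all of [3,4])
  i=4: ✓ (all of [4,5])

0, 1, 2, 3, 4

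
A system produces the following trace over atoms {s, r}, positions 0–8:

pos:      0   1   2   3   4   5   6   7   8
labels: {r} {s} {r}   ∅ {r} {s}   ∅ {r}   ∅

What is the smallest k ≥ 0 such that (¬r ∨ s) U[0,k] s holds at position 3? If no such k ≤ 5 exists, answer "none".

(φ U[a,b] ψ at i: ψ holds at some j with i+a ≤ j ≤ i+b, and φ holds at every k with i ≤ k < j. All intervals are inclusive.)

Need earliest j ≥ 3 with s, and (¬r ∨ s) at every k in [3,j-1].
  j=3: rhs fails.
  j=4: rhs fails.
  j=5: rhs holds but lhs fails at k=4.
  j=6: rhs fails.
  j=7: rhs fails.
  j=8: rhs fails.
No witness within the range → none.

none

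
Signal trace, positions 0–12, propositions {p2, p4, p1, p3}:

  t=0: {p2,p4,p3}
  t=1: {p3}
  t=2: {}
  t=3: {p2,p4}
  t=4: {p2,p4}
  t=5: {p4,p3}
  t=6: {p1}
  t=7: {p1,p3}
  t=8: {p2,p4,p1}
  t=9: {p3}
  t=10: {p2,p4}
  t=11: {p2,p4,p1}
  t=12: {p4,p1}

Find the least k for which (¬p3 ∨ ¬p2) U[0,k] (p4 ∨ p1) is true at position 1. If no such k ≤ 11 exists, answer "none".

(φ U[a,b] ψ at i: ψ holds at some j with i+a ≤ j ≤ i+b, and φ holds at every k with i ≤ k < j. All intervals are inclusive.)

2

Need earliest j ≥ 1 with (p4 ∨ p1), and (¬p3 ∨ ¬p2) at every k in [1,j-1].
  j=1: rhs fails.
  j=2: rhs fails.
  j=3: rhs holds; lhs holds on [1,2]. k = 2.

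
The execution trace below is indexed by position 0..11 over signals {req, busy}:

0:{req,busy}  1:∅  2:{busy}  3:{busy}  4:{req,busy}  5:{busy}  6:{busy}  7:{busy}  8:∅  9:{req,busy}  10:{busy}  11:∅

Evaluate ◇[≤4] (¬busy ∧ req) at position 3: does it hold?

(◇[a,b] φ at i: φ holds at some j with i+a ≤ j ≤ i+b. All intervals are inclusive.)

Does not hold

Check (¬busy ∧ req) at each j in [3,7]:
  j=3: false
  j=4: false
  j=5: false
  j=6: false
  j=7: false
No position in the window satisfies it → formula fails.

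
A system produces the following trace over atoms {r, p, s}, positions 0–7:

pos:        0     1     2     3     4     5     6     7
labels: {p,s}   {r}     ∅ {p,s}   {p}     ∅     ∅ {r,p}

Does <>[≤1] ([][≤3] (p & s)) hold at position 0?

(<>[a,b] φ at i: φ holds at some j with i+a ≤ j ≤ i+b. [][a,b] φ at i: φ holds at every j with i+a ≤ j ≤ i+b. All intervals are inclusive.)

Check [][≤3] (p & s) at each j in [0,1]:
  j=0: fails at 1
  j=1: fails at 1
No position in the window satisfies it → formula fails.

No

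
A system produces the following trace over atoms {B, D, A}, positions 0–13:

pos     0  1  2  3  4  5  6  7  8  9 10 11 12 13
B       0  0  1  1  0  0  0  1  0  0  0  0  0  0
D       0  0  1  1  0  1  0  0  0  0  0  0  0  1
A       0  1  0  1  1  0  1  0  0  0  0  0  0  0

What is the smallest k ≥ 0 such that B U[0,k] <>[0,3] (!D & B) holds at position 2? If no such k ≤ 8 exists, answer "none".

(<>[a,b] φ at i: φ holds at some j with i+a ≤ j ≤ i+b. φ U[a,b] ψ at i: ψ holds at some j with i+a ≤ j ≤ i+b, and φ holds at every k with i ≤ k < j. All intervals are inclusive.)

Need earliest j ≥ 2 with <>[0,3] (!D & B), and B at every k in [2,j-1].
  j=2: rhs fails.
  j=3: rhs fails.
  j=4: rhs holds; lhs holds on [2,3]. k = 2.

2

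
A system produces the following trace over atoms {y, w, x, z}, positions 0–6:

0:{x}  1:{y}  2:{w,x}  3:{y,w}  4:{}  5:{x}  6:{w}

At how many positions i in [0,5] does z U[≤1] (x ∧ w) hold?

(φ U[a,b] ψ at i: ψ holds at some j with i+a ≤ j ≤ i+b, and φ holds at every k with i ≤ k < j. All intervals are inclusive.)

Evaluate at each i in [0,5]:
  i=0: ✗ (no rhs in [0,1])
  i=1: ✗ (lhs fails at k=1 before rhs at j=2)
  i=2: ✓ (rhs at j=2)
  i=3: ✗ (no rhs in [3,4])
  i=4: ✗ (no rhs in [4,5])
  i=5: ✗ (no rhs in [5,6])
Positions where it holds: {2} → 1.

1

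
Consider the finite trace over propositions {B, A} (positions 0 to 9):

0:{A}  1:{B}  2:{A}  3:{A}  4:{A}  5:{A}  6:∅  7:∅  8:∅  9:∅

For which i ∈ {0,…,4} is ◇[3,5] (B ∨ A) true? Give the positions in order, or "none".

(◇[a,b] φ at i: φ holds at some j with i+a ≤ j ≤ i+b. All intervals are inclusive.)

0, 1, 2

Evaluate at each i in [0,4]:
  i=0: ✓ (witness j=3)
  i=1: ✓ (witness j=4)
  i=2: ✓ (witness j=5)
  i=3: ✗ (none in [6,8])
  i=4: ✗ (none in [7,9])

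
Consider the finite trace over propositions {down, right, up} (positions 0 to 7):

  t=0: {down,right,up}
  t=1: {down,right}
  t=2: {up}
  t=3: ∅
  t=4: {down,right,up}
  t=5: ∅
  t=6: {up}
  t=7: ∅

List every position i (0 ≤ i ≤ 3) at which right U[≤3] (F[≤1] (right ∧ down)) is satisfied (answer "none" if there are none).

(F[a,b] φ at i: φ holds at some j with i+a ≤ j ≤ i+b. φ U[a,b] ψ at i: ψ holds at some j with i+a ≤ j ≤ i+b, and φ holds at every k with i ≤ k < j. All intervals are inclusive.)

Evaluate at each i in [0,3]:
  i=0: ✓ (rhs at j=0)
  i=1: ✓ (rhs at j=1)
  i=2: ✗ (lhs fails at k=2 before rhs at j=3)
  i=3: ✓ (rhs at j=3)

0, 1, 3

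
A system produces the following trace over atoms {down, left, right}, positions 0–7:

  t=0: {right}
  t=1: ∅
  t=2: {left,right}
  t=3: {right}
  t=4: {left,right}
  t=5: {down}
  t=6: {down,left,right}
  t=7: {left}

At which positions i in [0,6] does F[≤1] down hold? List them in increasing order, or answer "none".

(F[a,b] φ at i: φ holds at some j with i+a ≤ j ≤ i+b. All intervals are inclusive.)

Evaluate at each i in [0,6]:
  i=0: ✗ (none in [0,1])
  i=1: ✗ (none in [1,2])
  i=2: ✗ (none in [2,3])
  i=3: ✗ (none in [3,4])
  i=4: ✓ (witness j=5)
  i=5: ✓ (witness j=5)
  i=6: ✓ (witness j=6)

4, 5, 6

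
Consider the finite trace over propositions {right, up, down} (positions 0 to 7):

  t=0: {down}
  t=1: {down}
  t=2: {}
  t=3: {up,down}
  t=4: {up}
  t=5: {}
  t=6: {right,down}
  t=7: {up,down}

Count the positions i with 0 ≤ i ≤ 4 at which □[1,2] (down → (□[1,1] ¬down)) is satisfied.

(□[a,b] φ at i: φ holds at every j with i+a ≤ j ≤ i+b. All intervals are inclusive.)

Evaluate at each i in [0,4]:
  i=0: ✓ (all of [1,2])
  i=1: ✓ (all of [2,3])
  i=2: ✓ (all of [3,4])
  i=3: ✓ (all of [4,5])
  i=4: ✗ (fails at j=6)
Positions where it holds: {0, 1, 2, 3} → 4.

4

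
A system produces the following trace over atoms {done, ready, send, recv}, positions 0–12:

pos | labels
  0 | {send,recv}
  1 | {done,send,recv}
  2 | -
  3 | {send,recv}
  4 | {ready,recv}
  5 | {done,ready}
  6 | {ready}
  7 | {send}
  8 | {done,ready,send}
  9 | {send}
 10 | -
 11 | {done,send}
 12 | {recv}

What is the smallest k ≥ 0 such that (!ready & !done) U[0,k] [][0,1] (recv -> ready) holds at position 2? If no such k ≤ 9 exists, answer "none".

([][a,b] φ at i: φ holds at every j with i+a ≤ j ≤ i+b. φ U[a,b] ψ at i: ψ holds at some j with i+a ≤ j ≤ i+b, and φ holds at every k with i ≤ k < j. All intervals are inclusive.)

Need earliest j ≥ 2 with [][0,1] (recv -> ready), and (!ready & !done) at every k in [2,j-1].
  j=2: rhs fails.
  j=3: rhs fails.
  j=4: rhs holds; lhs holds on [2,3]. k = 2.

2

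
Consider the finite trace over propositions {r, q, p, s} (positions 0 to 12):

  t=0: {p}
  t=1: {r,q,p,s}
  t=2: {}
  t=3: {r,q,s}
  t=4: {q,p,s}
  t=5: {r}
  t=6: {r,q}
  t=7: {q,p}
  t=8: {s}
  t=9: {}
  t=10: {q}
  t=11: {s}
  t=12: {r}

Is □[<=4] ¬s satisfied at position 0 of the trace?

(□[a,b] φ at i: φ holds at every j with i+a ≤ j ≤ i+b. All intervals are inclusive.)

Check ¬s at every j in [0,4]:
  j=0: true
  j=1: false
  j=2: true
  j=3: false
  j=4: false
Fails at j=1 → formula fails.

Does not hold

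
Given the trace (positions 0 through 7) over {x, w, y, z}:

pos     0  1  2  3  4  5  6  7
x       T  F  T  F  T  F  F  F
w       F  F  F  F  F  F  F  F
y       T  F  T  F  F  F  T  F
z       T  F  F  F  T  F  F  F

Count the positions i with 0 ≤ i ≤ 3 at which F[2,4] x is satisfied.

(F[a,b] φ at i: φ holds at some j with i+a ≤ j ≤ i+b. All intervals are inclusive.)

Evaluate at each i in [0,3]:
  i=0: ✓ (witness j=2)
  i=1: ✓ (witness j=4)
  i=2: ✓ (witness j=4)
  i=3: ✗ (none in [5,7])
Positions where it holds: {0, 1, 2} → 3.

3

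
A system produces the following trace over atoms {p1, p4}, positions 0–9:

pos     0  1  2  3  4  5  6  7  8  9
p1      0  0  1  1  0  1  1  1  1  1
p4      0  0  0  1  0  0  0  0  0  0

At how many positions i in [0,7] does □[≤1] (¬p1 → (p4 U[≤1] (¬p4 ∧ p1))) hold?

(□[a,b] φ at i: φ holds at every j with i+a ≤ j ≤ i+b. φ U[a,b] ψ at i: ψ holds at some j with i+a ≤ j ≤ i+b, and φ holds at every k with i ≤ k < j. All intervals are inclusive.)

Evaluate at each i in [0,7]:
  i=0: ✗ (fails at j=0)
  i=1: ✗ (fails at j=1)
  i=2: ✓ (all of [2,3])
  i=3: ✗ (fails at j=4)
  i=4: ✗ (fails at j=4)
  i=5: ✓ (all of [5,6])
  i=6: ✓ (all of [6,7])
  i=7: ✓ (all of [7,8])
Positions where it holds: {2, 5, 6, 7} → 4.

4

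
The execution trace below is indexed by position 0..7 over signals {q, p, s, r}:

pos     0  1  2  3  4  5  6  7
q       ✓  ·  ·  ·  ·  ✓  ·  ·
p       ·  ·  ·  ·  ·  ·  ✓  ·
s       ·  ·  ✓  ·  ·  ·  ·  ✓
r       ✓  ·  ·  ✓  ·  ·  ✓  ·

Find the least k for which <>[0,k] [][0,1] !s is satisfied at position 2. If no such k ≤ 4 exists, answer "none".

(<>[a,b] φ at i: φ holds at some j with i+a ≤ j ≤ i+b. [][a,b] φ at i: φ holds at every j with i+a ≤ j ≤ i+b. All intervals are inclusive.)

Scan j = 2,3,… for [][0,1] !s:
  j=2: fails
  j=3: holds
First hit at j=3, so smallest k = 3-2 = 1.

1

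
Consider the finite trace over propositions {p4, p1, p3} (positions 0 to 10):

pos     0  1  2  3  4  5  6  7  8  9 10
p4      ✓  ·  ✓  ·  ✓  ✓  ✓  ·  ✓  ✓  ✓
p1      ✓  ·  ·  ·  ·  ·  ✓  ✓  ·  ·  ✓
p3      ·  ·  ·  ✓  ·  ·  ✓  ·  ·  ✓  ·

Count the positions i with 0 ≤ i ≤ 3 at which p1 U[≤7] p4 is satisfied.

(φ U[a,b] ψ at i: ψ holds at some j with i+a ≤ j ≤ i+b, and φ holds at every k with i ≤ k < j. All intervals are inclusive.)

Evaluate at each i in [0,3]:
  i=0: ✓ (rhs at j=0)
  i=1: ✗ (lhs fails at k=1 before rhs at j=2)
  i=2: ✓ (rhs at j=2)
  i=3: ✗ (lhs fails at k=3 before rhs at j=4)
Positions where it holds: {0, 2} → 2.

2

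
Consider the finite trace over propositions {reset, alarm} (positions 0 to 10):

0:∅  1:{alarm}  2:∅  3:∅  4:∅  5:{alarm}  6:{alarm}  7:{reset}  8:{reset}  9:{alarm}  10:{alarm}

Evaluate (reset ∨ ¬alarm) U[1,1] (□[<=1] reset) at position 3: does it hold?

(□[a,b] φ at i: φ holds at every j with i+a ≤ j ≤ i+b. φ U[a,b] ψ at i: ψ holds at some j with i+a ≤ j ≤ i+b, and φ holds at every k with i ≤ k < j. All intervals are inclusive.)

Need some j in [4,4] with □[<=1] reset, and (reset ∨ ¬alarm) at every k in [3,j-1].
  j=4: □[<=1] reset — fails at 4.
No j in the window works → until fails.

No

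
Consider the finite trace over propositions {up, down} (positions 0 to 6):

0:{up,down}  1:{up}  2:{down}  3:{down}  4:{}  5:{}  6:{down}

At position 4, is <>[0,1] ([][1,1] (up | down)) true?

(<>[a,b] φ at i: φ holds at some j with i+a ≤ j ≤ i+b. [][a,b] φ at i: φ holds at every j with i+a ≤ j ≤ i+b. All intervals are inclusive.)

Check [][1,1] (up | down) at each j in [4,5]:
  j=4: fails at 5
  j=5: holds on [6,6]
Found at j=5 → formula holds.

Holds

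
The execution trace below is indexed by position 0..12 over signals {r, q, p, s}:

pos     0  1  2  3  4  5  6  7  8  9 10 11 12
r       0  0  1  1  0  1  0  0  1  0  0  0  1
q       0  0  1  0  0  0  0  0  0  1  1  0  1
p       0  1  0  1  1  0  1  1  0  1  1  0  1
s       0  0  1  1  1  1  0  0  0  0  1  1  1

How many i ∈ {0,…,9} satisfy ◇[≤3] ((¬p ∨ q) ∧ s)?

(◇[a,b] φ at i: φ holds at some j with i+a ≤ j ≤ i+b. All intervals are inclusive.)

9

Evaluate at each i in [0,9]:
  i=0: ✓ (witness j=2)
  i=1: ✓ (witness j=2)
  i=2: ✓ (witness j=2)
  i=3: ✓ (witness j=5)
  i=4: ✓ (witness j=5)
  i=5: ✓ (witness j=5)
  i=6: ✗ (none in [6,9])
  i=7: ✓ (witness j=10)
  i=8: ✓ (witness j=10)
  i=9: ✓ (witness j=10)
Positions where it holds: {0, 1, 2, 3, 4, 5, 7, 8, 9} → 9.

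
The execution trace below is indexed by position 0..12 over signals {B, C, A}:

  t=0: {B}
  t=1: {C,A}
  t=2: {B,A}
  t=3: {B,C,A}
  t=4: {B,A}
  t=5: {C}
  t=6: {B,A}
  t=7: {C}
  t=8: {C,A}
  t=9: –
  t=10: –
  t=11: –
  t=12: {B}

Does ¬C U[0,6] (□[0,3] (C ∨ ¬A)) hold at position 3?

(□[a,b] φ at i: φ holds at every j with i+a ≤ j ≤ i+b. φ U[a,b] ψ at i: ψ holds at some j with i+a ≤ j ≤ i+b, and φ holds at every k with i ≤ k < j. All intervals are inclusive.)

Need some j in [3,9] with □[0,3] (C ∨ ¬A), and ¬C at every k in [3,j-1].
  j=3: □[0,3] (C ∨ ¬A) — fails at 4.
  j=4: □[0,3] (C ∨ ¬A) — fails at 4.
  j=5: □[0,3] (C ∨ ¬A) — fails at 6.
  j=6: □[0,3] (C ∨ ¬A) — fails at 6.
  j=7: □[0,3] (C ∨ ¬A) holds, but ¬C fails at k=3 → not this j.
  j=8: □[0,3] (C ∨ ¬A) holds, but ¬C fails at k=3 → not this j.
  j=9: □[0,3] (C ∨ ¬A) holds, but ¬C fails at k=3 → not this j.
No j in the window works → until fails.

False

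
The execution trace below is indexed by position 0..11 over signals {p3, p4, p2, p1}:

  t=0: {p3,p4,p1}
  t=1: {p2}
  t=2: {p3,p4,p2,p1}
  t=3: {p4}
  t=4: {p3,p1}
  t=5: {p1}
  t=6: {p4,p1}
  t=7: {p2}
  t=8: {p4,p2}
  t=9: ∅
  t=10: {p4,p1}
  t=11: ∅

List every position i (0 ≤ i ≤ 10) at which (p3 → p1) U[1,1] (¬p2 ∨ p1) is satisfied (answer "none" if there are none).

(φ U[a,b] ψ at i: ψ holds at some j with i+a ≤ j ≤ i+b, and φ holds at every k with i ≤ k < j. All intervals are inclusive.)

Evaluate at each i in [0,10]:
  i=0: ✗ (no rhs in [1,1])
  i=1: ✓ (rhs at j=2; lhs holds on [1,1])
  i=2: ✓ (rhs at j=3; lhs holds on [2,2])
  i=3: ✓ (rhs at j=4; lhs holds on [3,3])
  i=4: ✓ (rhs at j=5; lhs holds on [4,4])
  i=5: ✓ (rhs at j=6; lhs holds on [5,5])
  i=6: ✗ (no rhs in [7,7])
  i=7: ✗ (no rhs in [8,8])
  i=8: ✓ (rhs at j=9; lhs holds on [8,8])
  i=9: ✓ (rhs at j=10; lhs holds on [9,9])
  i=10: ✓ (rhs at j=11; lhs holds on [10,10])

1, 2, 3, 4, 5, 8, 9, 10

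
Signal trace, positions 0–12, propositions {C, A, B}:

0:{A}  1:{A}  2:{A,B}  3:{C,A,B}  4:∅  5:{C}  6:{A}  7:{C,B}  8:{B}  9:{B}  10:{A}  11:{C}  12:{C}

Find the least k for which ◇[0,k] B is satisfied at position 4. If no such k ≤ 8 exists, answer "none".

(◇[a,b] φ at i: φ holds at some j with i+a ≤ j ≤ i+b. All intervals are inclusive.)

Scan j = 4,5,… for B:
  j=4: fails
  j=5: fails
  j=6: fails
  j=7: holds
First hit at j=7, so smallest k = 7-4 = 3.

3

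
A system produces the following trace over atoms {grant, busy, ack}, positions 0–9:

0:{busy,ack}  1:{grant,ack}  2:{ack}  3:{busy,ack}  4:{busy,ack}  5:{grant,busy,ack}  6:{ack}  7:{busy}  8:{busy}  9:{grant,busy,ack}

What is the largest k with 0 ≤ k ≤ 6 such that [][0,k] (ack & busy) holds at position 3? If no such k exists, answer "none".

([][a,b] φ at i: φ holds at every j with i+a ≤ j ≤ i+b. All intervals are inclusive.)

2

(ack & busy) must hold from j=3 onward; find where it first fails.
  j=3: holds
  j=4: holds
  j=5: holds
  j=6: fails
Holds on [3,5], so largest k = 2.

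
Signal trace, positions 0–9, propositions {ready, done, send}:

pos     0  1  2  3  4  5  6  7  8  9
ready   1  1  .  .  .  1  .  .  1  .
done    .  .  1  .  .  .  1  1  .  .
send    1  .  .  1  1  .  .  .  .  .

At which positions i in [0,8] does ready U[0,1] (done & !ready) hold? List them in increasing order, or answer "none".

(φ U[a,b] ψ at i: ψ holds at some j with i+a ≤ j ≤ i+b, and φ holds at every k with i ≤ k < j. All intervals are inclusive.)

Evaluate at each i in [0,8]:
  i=0: ✗ (no rhs in [0,1])
  i=1: ✓ (rhs at j=2; lhs holds on [1,1])
  i=2: ✓ (rhs at j=2)
  i=3: ✗ (no rhs in [3,4])
  i=4: ✗ (no rhs in [4,5])
  i=5: ✓ (rhs at j=6; lhs holds on [5,5])
  i=6: ✓ (rhs at j=6)
  i=7: ✓ (rhs at j=7)
  i=8: ✗ (no rhs in [8,9])

1, 2, 5, 6, 7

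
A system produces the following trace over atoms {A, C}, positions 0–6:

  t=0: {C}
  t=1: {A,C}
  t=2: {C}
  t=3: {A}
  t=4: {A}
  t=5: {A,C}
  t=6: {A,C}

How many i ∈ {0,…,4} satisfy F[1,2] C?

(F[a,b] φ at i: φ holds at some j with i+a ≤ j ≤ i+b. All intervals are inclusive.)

4

Evaluate at each i in [0,4]:
  i=0: ✓ (witness j=1)
  i=1: ✓ (witness j=2)
  i=2: ✗ (none in [3,4])
  i=3: ✓ (witness j=5)
  i=4: ✓ (witness j=5)
Positions where it holds: {0, 1, 3, 4} → 4.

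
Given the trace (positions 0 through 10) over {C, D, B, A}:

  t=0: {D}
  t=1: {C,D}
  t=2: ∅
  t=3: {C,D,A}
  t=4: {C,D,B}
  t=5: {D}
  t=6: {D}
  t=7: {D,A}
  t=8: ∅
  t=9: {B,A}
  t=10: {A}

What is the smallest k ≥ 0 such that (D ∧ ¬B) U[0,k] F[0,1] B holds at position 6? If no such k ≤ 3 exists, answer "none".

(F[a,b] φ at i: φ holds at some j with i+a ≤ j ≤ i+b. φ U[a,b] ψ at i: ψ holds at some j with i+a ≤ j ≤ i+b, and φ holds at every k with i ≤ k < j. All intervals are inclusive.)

Need earliest j ≥ 6 with F[0,1] B, and (D ∧ ¬B) at every k in [6,j-1].
  j=6: rhs fails.
  j=7: rhs fails.
  j=8: rhs holds; lhs holds on [6,7]. k = 2.

2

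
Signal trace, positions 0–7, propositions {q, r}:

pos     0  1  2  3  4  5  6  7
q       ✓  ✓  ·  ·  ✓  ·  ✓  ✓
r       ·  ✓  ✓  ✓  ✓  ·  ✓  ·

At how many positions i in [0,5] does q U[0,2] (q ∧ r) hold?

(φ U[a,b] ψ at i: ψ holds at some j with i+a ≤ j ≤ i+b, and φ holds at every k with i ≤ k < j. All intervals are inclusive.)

3

Evaluate at each i in [0,5]:
  i=0: ✓ (rhs at j=1; lhs holds on [0,0])
  i=1: ✓ (rhs at j=1)
  i=2: ✗ (lhs fails at k=2 before rhs at j=4)
  i=3: ✗ (lhs fails at k=3 before rhs at j=4)
  i=4: ✓ (rhs at j=4)
  i=5: ✗ (lhs fails at k=5 before rhs at j=6)
Positions where it holds: {0, 1, 4} → 3.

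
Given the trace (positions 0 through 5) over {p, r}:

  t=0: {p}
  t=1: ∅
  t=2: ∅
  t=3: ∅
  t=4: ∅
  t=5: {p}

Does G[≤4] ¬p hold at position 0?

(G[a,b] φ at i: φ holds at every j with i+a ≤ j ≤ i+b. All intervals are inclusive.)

Check ¬p at every j in [0,4]:
  j=0: false
  j=1: true
  j=2: true
  j=3: true
  j=4: true
Fails at j=0 → formula fails.

False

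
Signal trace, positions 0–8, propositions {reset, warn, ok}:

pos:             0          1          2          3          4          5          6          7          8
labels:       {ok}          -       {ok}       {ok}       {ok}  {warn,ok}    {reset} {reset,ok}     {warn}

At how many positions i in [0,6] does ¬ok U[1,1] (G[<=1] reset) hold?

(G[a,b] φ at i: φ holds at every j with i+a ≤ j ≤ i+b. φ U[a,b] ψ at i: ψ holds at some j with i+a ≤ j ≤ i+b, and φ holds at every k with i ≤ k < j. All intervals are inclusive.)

0

Evaluate at each i in [0,6]:
  i=0: ✗ (no rhs in [1,1])
  i=1: ✗ (no rhs in [2,2])
  i=2: ✗ (no rhs in [3,3])
  i=3: ✗ (no rhs in [4,4])
  i=4: ✗ (no rhs in [5,5])
  i=5: ✗ (lhs fails at k=5 before rhs at j=6)
  i=6: ✗ (no rhs in [7,7])
Positions where it holds: {} → 0.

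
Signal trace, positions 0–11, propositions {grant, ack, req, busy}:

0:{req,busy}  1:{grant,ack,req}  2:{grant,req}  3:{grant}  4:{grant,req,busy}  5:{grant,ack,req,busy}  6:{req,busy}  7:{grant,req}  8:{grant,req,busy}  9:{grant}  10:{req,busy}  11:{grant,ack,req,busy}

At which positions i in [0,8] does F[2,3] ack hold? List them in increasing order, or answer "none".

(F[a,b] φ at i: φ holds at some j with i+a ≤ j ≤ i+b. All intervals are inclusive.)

2, 3, 8

Evaluate at each i in [0,8]:
  i=0: ✗ (none in [2,3])
  i=1: ✗ (none in [3,4])
  i=2: ✓ (witness j=5)
  i=3: ✓ (witness j=5)
  i=4: ✗ (none in [6,7])
  i=5: ✗ (none in [7,8])
  i=6: ✗ (none in [8,9])
  i=7: ✗ (none in [9,10])
  i=8: ✓ (witness j=11)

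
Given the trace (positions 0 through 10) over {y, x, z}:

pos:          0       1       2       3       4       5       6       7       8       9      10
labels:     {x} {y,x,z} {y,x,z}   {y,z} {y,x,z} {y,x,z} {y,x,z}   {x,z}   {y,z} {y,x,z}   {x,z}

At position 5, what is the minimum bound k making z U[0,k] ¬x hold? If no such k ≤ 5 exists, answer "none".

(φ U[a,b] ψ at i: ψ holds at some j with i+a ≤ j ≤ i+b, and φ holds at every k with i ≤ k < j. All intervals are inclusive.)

3

Need earliest j ≥ 5 with ¬x, and z at every k in [5,j-1].
  j=5: rhs fails.
  j=6: rhs fails.
  j=7: rhs fails.
  j=8: rhs holds; lhs holds on [5,7]. k = 3.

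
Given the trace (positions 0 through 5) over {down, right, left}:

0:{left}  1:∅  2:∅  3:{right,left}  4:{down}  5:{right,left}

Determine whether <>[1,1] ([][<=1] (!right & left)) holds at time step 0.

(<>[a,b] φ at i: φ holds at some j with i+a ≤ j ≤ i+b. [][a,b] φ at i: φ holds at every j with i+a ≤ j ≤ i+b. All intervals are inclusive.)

No

Check [][<=1] (!right & left) at each j in [1,1]:
  j=1: fails at 1
No position in the window satisfies it → formula fails.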